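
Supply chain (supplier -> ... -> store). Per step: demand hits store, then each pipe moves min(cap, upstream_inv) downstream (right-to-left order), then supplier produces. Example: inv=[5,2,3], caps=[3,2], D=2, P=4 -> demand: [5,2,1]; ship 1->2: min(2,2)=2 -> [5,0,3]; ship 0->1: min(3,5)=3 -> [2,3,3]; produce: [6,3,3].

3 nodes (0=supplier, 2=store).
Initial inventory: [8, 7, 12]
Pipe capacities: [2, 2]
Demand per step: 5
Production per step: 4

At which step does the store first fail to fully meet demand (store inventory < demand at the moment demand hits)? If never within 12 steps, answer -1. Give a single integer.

Step 1: demand=5,sold=5 ship[1->2]=2 ship[0->1]=2 prod=4 -> [10 7 9]
Step 2: demand=5,sold=5 ship[1->2]=2 ship[0->1]=2 prod=4 -> [12 7 6]
Step 3: demand=5,sold=5 ship[1->2]=2 ship[0->1]=2 prod=4 -> [14 7 3]
Step 4: demand=5,sold=3 ship[1->2]=2 ship[0->1]=2 prod=4 -> [16 7 2]
Step 5: demand=5,sold=2 ship[1->2]=2 ship[0->1]=2 prod=4 -> [18 7 2]
Step 6: demand=5,sold=2 ship[1->2]=2 ship[0->1]=2 prod=4 -> [20 7 2]
Step 7: demand=5,sold=2 ship[1->2]=2 ship[0->1]=2 prod=4 -> [22 7 2]
Step 8: demand=5,sold=2 ship[1->2]=2 ship[0->1]=2 prod=4 -> [24 7 2]
Step 9: demand=5,sold=2 ship[1->2]=2 ship[0->1]=2 prod=4 -> [26 7 2]
Step 10: demand=5,sold=2 ship[1->2]=2 ship[0->1]=2 prod=4 -> [28 7 2]
Step 11: demand=5,sold=2 ship[1->2]=2 ship[0->1]=2 prod=4 -> [30 7 2]
Step 12: demand=5,sold=2 ship[1->2]=2 ship[0->1]=2 prod=4 -> [32 7 2]
First stockout at step 4

4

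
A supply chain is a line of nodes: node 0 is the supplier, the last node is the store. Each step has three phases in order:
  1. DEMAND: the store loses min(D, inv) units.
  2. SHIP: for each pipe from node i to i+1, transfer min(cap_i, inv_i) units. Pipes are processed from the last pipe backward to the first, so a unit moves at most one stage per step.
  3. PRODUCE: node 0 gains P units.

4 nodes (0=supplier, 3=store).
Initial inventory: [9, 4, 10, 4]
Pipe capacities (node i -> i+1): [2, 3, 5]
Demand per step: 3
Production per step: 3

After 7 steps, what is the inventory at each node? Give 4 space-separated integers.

Step 1: demand=3,sold=3 ship[2->3]=5 ship[1->2]=3 ship[0->1]=2 prod=3 -> inv=[10 3 8 6]
Step 2: demand=3,sold=3 ship[2->3]=5 ship[1->2]=3 ship[0->1]=2 prod=3 -> inv=[11 2 6 8]
Step 3: demand=3,sold=3 ship[2->3]=5 ship[1->2]=2 ship[0->1]=2 prod=3 -> inv=[12 2 3 10]
Step 4: demand=3,sold=3 ship[2->3]=3 ship[1->2]=2 ship[0->1]=2 prod=3 -> inv=[13 2 2 10]
Step 5: demand=3,sold=3 ship[2->3]=2 ship[1->2]=2 ship[0->1]=2 prod=3 -> inv=[14 2 2 9]
Step 6: demand=3,sold=3 ship[2->3]=2 ship[1->2]=2 ship[0->1]=2 prod=3 -> inv=[15 2 2 8]
Step 7: demand=3,sold=3 ship[2->3]=2 ship[1->2]=2 ship[0->1]=2 prod=3 -> inv=[16 2 2 7]

16 2 2 7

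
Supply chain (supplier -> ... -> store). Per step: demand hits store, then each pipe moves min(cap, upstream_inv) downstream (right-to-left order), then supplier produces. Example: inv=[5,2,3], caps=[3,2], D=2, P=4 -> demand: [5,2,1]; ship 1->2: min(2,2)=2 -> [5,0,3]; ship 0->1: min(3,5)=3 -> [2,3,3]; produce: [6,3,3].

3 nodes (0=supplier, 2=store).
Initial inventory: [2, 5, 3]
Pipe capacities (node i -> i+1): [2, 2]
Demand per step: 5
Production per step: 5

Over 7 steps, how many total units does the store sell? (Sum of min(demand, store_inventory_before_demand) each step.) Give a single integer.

Step 1: sold=3 (running total=3) -> [5 5 2]
Step 2: sold=2 (running total=5) -> [8 5 2]
Step 3: sold=2 (running total=7) -> [11 5 2]
Step 4: sold=2 (running total=9) -> [14 5 2]
Step 5: sold=2 (running total=11) -> [17 5 2]
Step 6: sold=2 (running total=13) -> [20 5 2]
Step 7: sold=2 (running total=15) -> [23 5 2]

Answer: 15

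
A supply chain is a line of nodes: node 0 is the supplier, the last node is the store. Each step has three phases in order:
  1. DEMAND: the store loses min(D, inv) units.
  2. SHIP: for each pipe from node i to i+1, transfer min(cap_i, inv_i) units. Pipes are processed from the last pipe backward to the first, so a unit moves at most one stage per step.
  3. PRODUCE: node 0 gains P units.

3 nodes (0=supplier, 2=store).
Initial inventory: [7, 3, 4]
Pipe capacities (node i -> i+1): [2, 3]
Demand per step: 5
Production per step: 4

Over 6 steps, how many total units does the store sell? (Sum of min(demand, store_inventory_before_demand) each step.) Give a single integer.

Step 1: sold=4 (running total=4) -> [9 2 3]
Step 2: sold=3 (running total=7) -> [11 2 2]
Step 3: sold=2 (running total=9) -> [13 2 2]
Step 4: sold=2 (running total=11) -> [15 2 2]
Step 5: sold=2 (running total=13) -> [17 2 2]
Step 6: sold=2 (running total=15) -> [19 2 2]

Answer: 15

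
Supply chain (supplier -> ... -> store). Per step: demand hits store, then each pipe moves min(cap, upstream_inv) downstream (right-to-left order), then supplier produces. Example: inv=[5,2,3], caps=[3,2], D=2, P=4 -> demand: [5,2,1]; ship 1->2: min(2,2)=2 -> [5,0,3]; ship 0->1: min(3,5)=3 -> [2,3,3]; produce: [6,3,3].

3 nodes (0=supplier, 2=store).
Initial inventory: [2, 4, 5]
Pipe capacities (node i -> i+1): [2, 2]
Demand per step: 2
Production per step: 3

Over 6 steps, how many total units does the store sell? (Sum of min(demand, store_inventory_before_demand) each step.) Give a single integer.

Step 1: sold=2 (running total=2) -> [3 4 5]
Step 2: sold=2 (running total=4) -> [4 4 5]
Step 3: sold=2 (running total=6) -> [5 4 5]
Step 4: sold=2 (running total=8) -> [6 4 5]
Step 5: sold=2 (running total=10) -> [7 4 5]
Step 6: sold=2 (running total=12) -> [8 4 5]

Answer: 12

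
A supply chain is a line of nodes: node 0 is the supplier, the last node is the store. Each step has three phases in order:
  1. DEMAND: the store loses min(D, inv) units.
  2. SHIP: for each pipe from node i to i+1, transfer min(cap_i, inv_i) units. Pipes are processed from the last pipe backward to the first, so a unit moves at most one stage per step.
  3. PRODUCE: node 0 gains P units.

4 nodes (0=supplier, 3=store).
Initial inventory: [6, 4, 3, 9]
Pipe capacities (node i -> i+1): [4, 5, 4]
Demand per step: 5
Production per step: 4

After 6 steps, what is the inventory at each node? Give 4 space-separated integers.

Step 1: demand=5,sold=5 ship[2->3]=3 ship[1->2]=4 ship[0->1]=4 prod=4 -> inv=[6 4 4 7]
Step 2: demand=5,sold=5 ship[2->3]=4 ship[1->2]=4 ship[0->1]=4 prod=4 -> inv=[6 4 4 6]
Step 3: demand=5,sold=5 ship[2->3]=4 ship[1->2]=4 ship[0->1]=4 prod=4 -> inv=[6 4 4 5]
Step 4: demand=5,sold=5 ship[2->3]=4 ship[1->2]=4 ship[0->1]=4 prod=4 -> inv=[6 4 4 4]
Step 5: demand=5,sold=4 ship[2->3]=4 ship[1->2]=4 ship[0->1]=4 prod=4 -> inv=[6 4 4 4]
Step 6: demand=5,sold=4 ship[2->3]=4 ship[1->2]=4 ship[0->1]=4 prod=4 -> inv=[6 4 4 4]

6 4 4 4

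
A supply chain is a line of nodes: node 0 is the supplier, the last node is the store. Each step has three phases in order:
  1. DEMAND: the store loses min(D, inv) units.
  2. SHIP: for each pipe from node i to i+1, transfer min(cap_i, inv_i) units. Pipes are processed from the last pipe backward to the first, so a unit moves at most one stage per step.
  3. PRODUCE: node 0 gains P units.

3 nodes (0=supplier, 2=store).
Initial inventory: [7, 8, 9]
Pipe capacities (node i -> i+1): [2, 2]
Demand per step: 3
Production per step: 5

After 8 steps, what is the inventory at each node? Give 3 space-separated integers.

Step 1: demand=3,sold=3 ship[1->2]=2 ship[0->1]=2 prod=5 -> inv=[10 8 8]
Step 2: demand=3,sold=3 ship[1->2]=2 ship[0->1]=2 prod=5 -> inv=[13 8 7]
Step 3: demand=3,sold=3 ship[1->2]=2 ship[0->1]=2 prod=5 -> inv=[16 8 6]
Step 4: demand=3,sold=3 ship[1->2]=2 ship[0->1]=2 prod=5 -> inv=[19 8 5]
Step 5: demand=3,sold=3 ship[1->2]=2 ship[0->1]=2 prod=5 -> inv=[22 8 4]
Step 6: demand=3,sold=3 ship[1->2]=2 ship[0->1]=2 prod=5 -> inv=[25 8 3]
Step 7: demand=3,sold=3 ship[1->2]=2 ship[0->1]=2 prod=5 -> inv=[28 8 2]
Step 8: demand=3,sold=2 ship[1->2]=2 ship[0->1]=2 prod=5 -> inv=[31 8 2]

31 8 2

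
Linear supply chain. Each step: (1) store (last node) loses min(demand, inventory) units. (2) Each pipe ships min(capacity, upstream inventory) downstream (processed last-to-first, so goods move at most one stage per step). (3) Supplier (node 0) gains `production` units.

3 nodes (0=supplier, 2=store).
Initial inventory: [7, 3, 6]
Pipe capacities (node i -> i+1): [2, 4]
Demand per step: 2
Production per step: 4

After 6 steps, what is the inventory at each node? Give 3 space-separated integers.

Step 1: demand=2,sold=2 ship[1->2]=3 ship[0->1]=2 prod=4 -> inv=[9 2 7]
Step 2: demand=2,sold=2 ship[1->2]=2 ship[0->1]=2 prod=4 -> inv=[11 2 7]
Step 3: demand=2,sold=2 ship[1->2]=2 ship[0->1]=2 prod=4 -> inv=[13 2 7]
Step 4: demand=2,sold=2 ship[1->2]=2 ship[0->1]=2 prod=4 -> inv=[15 2 7]
Step 5: demand=2,sold=2 ship[1->2]=2 ship[0->1]=2 prod=4 -> inv=[17 2 7]
Step 6: demand=2,sold=2 ship[1->2]=2 ship[0->1]=2 prod=4 -> inv=[19 2 7]

19 2 7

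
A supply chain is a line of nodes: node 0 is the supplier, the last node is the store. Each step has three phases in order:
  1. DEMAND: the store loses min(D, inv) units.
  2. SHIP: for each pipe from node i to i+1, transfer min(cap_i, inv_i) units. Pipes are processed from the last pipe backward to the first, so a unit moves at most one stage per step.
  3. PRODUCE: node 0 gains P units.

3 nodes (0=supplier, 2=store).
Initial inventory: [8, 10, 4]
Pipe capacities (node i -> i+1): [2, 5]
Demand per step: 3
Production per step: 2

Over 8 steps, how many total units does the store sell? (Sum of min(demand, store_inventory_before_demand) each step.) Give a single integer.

Answer: 24

Derivation:
Step 1: sold=3 (running total=3) -> [8 7 6]
Step 2: sold=3 (running total=6) -> [8 4 8]
Step 3: sold=3 (running total=9) -> [8 2 9]
Step 4: sold=3 (running total=12) -> [8 2 8]
Step 5: sold=3 (running total=15) -> [8 2 7]
Step 6: sold=3 (running total=18) -> [8 2 6]
Step 7: sold=3 (running total=21) -> [8 2 5]
Step 8: sold=3 (running total=24) -> [8 2 4]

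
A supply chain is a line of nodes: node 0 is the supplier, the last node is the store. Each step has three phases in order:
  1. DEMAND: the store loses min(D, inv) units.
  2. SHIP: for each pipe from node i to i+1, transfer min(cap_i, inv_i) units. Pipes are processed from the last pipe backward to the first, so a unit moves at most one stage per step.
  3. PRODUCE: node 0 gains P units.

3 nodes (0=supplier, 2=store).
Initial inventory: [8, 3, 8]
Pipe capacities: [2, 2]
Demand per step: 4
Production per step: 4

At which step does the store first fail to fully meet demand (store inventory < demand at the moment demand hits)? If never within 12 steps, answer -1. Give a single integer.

Step 1: demand=4,sold=4 ship[1->2]=2 ship[0->1]=2 prod=4 -> [10 3 6]
Step 2: demand=4,sold=4 ship[1->2]=2 ship[0->1]=2 prod=4 -> [12 3 4]
Step 3: demand=4,sold=4 ship[1->2]=2 ship[0->1]=2 prod=4 -> [14 3 2]
Step 4: demand=4,sold=2 ship[1->2]=2 ship[0->1]=2 prod=4 -> [16 3 2]
Step 5: demand=4,sold=2 ship[1->2]=2 ship[0->1]=2 prod=4 -> [18 3 2]
Step 6: demand=4,sold=2 ship[1->2]=2 ship[0->1]=2 prod=4 -> [20 3 2]
Step 7: demand=4,sold=2 ship[1->2]=2 ship[0->1]=2 prod=4 -> [22 3 2]
Step 8: demand=4,sold=2 ship[1->2]=2 ship[0->1]=2 prod=4 -> [24 3 2]
Step 9: demand=4,sold=2 ship[1->2]=2 ship[0->1]=2 prod=4 -> [26 3 2]
Step 10: demand=4,sold=2 ship[1->2]=2 ship[0->1]=2 prod=4 -> [28 3 2]
Step 11: demand=4,sold=2 ship[1->2]=2 ship[0->1]=2 prod=4 -> [30 3 2]
Step 12: demand=4,sold=2 ship[1->2]=2 ship[0->1]=2 prod=4 -> [32 3 2]
First stockout at step 4

4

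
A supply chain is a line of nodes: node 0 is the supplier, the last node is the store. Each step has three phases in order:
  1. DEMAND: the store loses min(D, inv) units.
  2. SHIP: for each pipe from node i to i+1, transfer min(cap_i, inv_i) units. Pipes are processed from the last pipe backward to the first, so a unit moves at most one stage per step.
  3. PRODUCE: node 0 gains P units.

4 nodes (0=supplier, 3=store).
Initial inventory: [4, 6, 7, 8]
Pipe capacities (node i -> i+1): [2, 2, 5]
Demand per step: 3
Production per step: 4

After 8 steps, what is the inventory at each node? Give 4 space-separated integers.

Step 1: demand=3,sold=3 ship[2->3]=5 ship[1->2]=2 ship[0->1]=2 prod=4 -> inv=[6 6 4 10]
Step 2: demand=3,sold=3 ship[2->3]=4 ship[1->2]=2 ship[0->1]=2 prod=4 -> inv=[8 6 2 11]
Step 3: demand=3,sold=3 ship[2->3]=2 ship[1->2]=2 ship[0->1]=2 prod=4 -> inv=[10 6 2 10]
Step 4: demand=3,sold=3 ship[2->3]=2 ship[1->2]=2 ship[0->1]=2 prod=4 -> inv=[12 6 2 9]
Step 5: demand=3,sold=3 ship[2->3]=2 ship[1->2]=2 ship[0->1]=2 prod=4 -> inv=[14 6 2 8]
Step 6: demand=3,sold=3 ship[2->3]=2 ship[1->2]=2 ship[0->1]=2 prod=4 -> inv=[16 6 2 7]
Step 7: demand=3,sold=3 ship[2->3]=2 ship[1->2]=2 ship[0->1]=2 prod=4 -> inv=[18 6 2 6]
Step 8: demand=3,sold=3 ship[2->3]=2 ship[1->2]=2 ship[0->1]=2 prod=4 -> inv=[20 6 2 5]

20 6 2 5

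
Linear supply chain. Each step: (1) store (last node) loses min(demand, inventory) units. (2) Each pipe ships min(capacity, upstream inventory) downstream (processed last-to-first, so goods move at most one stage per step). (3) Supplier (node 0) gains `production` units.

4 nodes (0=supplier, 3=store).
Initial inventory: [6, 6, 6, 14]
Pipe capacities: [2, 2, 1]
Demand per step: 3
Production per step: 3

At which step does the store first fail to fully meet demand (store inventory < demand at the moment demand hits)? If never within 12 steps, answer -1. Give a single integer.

Step 1: demand=3,sold=3 ship[2->3]=1 ship[1->2]=2 ship[0->1]=2 prod=3 -> [7 6 7 12]
Step 2: demand=3,sold=3 ship[2->3]=1 ship[1->2]=2 ship[0->1]=2 prod=3 -> [8 6 8 10]
Step 3: demand=3,sold=3 ship[2->3]=1 ship[1->2]=2 ship[0->1]=2 prod=3 -> [9 6 9 8]
Step 4: demand=3,sold=3 ship[2->3]=1 ship[1->2]=2 ship[0->1]=2 prod=3 -> [10 6 10 6]
Step 5: demand=3,sold=3 ship[2->3]=1 ship[1->2]=2 ship[0->1]=2 prod=3 -> [11 6 11 4]
Step 6: demand=3,sold=3 ship[2->3]=1 ship[1->2]=2 ship[0->1]=2 prod=3 -> [12 6 12 2]
Step 7: demand=3,sold=2 ship[2->3]=1 ship[1->2]=2 ship[0->1]=2 prod=3 -> [13 6 13 1]
Step 8: demand=3,sold=1 ship[2->3]=1 ship[1->2]=2 ship[0->1]=2 prod=3 -> [14 6 14 1]
Step 9: demand=3,sold=1 ship[2->3]=1 ship[1->2]=2 ship[0->1]=2 prod=3 -> [15 6 15 1]
Step 10: demand=3,sold=1 ship[2->3]=1 ship[1->2]=2 ship[0->1]=2 prod=3 -> [16 6 16 1]
Step 11: demand=3,sold=1 ship[2->3]=1 ship[1->2]=2 ship[0->1]=2 prod=3 -> [17 6 17 1]
Step 12: demand=3,sold=1 ship[2->3]=1 ship[1->2]=2 ship[0->1]=2 prod=3 -> [18 6 18 1]
First stockout at step 7

7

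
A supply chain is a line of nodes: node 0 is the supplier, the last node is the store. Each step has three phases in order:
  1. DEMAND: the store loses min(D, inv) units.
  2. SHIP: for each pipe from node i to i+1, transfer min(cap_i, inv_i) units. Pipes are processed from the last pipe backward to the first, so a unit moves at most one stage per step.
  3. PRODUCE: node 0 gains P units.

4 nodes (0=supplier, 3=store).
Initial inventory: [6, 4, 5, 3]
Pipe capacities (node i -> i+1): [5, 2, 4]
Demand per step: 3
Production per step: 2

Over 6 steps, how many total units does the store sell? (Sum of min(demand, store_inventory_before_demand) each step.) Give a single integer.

Step 1: sold=3 (running total=3) -> [3 7 3 4]
Step 2: sold=3 (running total=6) -> [2 8 2 4]
Step 3: sold=3 (running total=9) -> [2 8 2 3]
Step 4: sold=3 (running total=12) -> [2 8 2 2]
Step 5: sold=2 (running total=14) -> [2 8 2 2]
Step 6: sold=2 (running total=16) -> [2 8 2 2]

Answer: 16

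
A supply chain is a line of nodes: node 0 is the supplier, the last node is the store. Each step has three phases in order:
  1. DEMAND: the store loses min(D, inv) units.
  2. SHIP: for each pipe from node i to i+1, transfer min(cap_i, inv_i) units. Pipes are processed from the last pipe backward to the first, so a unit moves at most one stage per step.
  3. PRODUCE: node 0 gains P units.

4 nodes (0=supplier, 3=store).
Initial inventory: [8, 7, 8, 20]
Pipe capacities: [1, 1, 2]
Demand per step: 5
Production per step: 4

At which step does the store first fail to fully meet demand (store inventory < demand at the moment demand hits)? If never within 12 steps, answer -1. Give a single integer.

Step 1: demand=5,sold=5 ship[2->3]=2 ship[1->2]=1 ship[0->1]=1 prod=4 -> [11 7 7 17]
Step 2: demand=5,sold=5 ship[2->3]=2 ship[1->2]=1 ship[0->1]=1 prod=4 -> [14 7 6 14]
Step 3: demand=5,sold=5 ship[2->3]=2 ship[1->2]=1 ship[0->1]=1 prod=4 -> [17 7 5 11]
Step 4: demand=5,sold=5 ship[2->3]=2 ship[1->2]=1 ship[0->1]=1 prod=4 -> [20 7 4 8]
Step 5: demand=5,sold=5 ship[2->3]=2 ship[1->2]=1 ship[0->1]=1 prod=4 -> [23 7 3 5]
Step 6: demand=5,sold=5 ship[2->3]=2 ship[1->2]=1 ship[0->1]=1 prod=4 -> [26 7 2 2]
Step 7: demand=5,sold=2 ship[2->3]=2 ship[1->2]=1 ship[0->1]=1 prod=4 -> [29 7 1 2]
Step 8: demand=5,sold=2 ship[2->3]=1 ship[1->2]=1 ship[0->1]=1 prod=4 -> [32 7 1 1]
Step 9: demand=5,sold=1 ship[2->3]=1 ship[1->2]=1 ship[0->1]=1 prod=4 -> [35 7 1 1]
Step 10: demand=5,sold=1 ship[2->3]=1 ship[1->2]=1 ship[0->1]=1 prod=4 -> [38 7 1 1]
Step 11: demand=5,sold=1 ship[2->3]=1 ship[1->2]=1 ship[0->1]=1 prod=4 -> [41 7 1 1]
Step 12: demand=5,sold=1 ship[2->3]=1 ship[1->2]=1 ship[0->1]=1 prod=4 -> [44 7 1 1]
First stockout at step 7

7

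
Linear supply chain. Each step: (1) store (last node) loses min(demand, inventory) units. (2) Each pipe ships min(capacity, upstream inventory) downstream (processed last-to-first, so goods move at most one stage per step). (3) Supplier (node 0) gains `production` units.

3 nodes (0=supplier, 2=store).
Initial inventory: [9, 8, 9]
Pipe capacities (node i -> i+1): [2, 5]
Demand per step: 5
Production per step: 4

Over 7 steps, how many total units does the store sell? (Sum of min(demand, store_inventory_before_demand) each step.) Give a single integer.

Step 1: sold=5 (running total=5) -> [11 5 9]
Step 2: sold=5 (running total=10) -> [13 2 9]
Step 3: sold=5 (running total=15) -> [15 2 6]
Step 4: sold=5 (running total=20) -> [17 2 3]
Step 5: sold=3 (running total=23) -> [19 2 2]
Step 6: sold=2 (running total=25) -> [21 2 2]
Step 7: sold=2 (running total=27) -> [23 2 2]

Answer: 27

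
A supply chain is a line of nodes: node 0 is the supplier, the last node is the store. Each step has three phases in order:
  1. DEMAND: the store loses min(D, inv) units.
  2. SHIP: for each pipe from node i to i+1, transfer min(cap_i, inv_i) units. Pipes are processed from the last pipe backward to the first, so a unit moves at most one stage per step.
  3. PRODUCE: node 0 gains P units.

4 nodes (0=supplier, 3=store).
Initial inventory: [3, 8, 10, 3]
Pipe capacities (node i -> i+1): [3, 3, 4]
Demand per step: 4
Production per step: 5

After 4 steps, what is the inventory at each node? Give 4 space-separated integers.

Step 1: demand=4,sold=3 ship[2->3]=4 ship[1->2]=3 ship[0->1]=3 prod=5 -> inv=[5 8 9 4]
Step 2: demand=4,sold=4 ship[2->3]=4 ship[1->2]=3 ship[0->1]=3 prod=5 -> inv=[7 8 8 4]
Step 3: demand=4,sold=4 ship[2->3]=4 ship[1->2]=3 ship[0->1]=3 prod=5 -> inv=[9 8 7 4]
Step 4: demand=4,sold=4 ship[2->3]=4 ship[1->2]=3 ship[0->1]=3 prod=5 -> inv=[11 8 6 4]

11 8 6 4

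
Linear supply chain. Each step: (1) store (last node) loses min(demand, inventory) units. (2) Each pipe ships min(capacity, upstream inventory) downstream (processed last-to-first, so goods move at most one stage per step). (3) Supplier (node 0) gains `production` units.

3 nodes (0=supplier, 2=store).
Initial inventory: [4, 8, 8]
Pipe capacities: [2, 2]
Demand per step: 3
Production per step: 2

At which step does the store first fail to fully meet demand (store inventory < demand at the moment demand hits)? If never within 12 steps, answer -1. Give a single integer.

Step 1: demand=3,sold=3 ship[1->2]=2 ship[0->1]=2 prod=2 -> [4 8 7]
Step 2: demand=3,sold=3 ship[1->2]=2 ship[0->1]=2 prod=2 -> [4 8 6]
Step 3: demand=3,sold=3 ship[1->2]=2 ship[0->1]=2 prod=2 -> [4 8 5]
Step 4: demand=3,sold=3 ship[1->2]=2 ship[0->1]=2 prod=2 -> [4 8 4]
Step 5: demand=3,sold=3 ship[1->2]=2 ship[0->1]=2 prod=2 -> [4 8 3]
Step 6: demand=3,sold=3 ship[1->2]=2 ship[0->1]=2 prod=2 -> [4 8 2]
Step 7: demand=3,sold=2 ship[1->2]=2 ship[0->1]=2 prod=2 -> [4 8 2]
Step 8: demand=3,sold=2 ship[1->2]=2 ship[0->1]=2 prod=2 -> [4 8 2]
Step 9: demand=3,sold=2 ship[1->2]=2 ship[0->1]=2 prod=2 -> [4 8 2]
Step 10: demand=3,sold=2 ship[1->2]=2 ship[0->1]=2 prod=2 -> [4 8 2]
Step 11: demand=3,sold=2 ship[1->2]=2 ship[0->1]=2 prod=2 -> [4 8 2]
Step 12: demand=3,sold=2 ship[1->2]=2 ship[0->1]=2 prod=2 -> [4 8 2]
First stockout at step 7

7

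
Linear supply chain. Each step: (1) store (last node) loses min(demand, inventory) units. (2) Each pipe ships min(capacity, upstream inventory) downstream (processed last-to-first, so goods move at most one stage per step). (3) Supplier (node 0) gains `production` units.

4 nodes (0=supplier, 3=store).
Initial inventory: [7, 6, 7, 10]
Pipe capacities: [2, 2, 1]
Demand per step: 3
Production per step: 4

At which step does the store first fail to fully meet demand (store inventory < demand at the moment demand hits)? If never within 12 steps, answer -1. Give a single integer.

Step 1: demand=3,sold=3 ship[2->3]=1 ship[1->2]=2 ship[0->1]=2 prod=4 -> [9 6 8 8]
Step 2: demand=3,sold=3 ship[2->3]=1 ship[1->2]=2 ship[0->1]=2 prod=4 -> [11 6 9 6]
Step 3: demand=3,sold=3 ship[2->3]=1 ship[1->2]=2 ship[0->1]=2 prod=4 -> [13 6 10 4]
Step 4: demand=3,sold=3 ship[2->3]=1 ship[1->2]=2 ship[0->1]=2 prod=4 -> [15 6 11 2]
Step 5: demand=3,sold=2 ship[2->3]=1 ship[1->2]=2 ship[0->1]=2 prod=4 -> [17 6 12 1]
Step 6: demand=3,sold=1 ship[2->3]=1 ship[1->2]=2 ship[0->1]=2 prod=4 -> [19 6 13 1]
Step 7: demand=3,sold=1 ship[2->3]=1 ship[1->2]=2 ship[0->1]=2 prod=4 -> [21 6 14 1]
Step 8: demand=3,sold=1 ship[2->3]=1 ship[1->2]=2 ship[0->1]=2 prod=4 -> [23 6 15 1]
Step 9: demand=3,sold=1 ship[2->3]=1 ship[1->2]=2 ship[0->1]=2 prod=4 -> [25 6 16 1]
Step 10: demand=3,sold=1 ship[2->3]=1 ship[1->2]=2 ship[0->1]=2 prod=4 -> [27 6 17 1]
Step 11: demand=3,sold=1 ship[2->3]=1 ship[1->2]=2 ship[0->1]=2 prod=4 -> [29 6 18 1]
Step 12: demand=3,sold=1 ship[2->3]=1 ship[1->2]=2 ship[0->1]=2 prod=4 -> [31 6 19 1]
First stockout at step 5

5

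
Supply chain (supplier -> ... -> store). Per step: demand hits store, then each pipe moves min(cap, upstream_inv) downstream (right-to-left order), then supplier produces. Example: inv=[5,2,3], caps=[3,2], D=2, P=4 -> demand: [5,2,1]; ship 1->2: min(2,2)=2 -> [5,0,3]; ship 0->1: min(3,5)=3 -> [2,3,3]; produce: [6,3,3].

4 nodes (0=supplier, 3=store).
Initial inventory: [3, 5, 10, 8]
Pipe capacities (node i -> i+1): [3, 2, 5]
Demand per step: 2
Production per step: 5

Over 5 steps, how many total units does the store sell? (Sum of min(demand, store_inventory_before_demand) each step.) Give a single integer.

Answer: 10

Derivation:
Step 1: sold=2 (running total=2) -> [5 6 7 11]
Step 2: sold=2 (running total=4) -> [7 7 4 14]
Step 3: sold=2 (running total=6) -> [9 8 2 16]
Step 4: sold=2 (running total=8) -> [11 9 2 16]
Step 5: sold=2 (running total=10) -> [13 10 2 16]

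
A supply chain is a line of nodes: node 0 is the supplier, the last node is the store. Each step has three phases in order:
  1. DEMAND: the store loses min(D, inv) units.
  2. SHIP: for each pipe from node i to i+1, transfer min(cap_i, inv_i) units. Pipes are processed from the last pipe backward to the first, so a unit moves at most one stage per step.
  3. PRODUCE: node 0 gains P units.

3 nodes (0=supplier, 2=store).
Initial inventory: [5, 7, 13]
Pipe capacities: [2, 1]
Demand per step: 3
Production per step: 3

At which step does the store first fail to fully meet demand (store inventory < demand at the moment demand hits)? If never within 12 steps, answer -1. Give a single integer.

Step 1: demand=3,sold=3 ship[1->2]=1 ship[0->1]=2 prod=3 -> [6 8 11]
Step 2: demand=3,sold=3 ship[1->2]=1 ship[0->1]=2 prod=3 -> [7 9 9]
Step 3: demand=3,sold=3 ship[1->2]=1 ship[0->1]=2 prod=3 -> [8 10 7]
Step 4: demand=3,sold=3 ship[1->2]=1 ship[0->1]=2 prod=3 -> [9 11 5]
Step 5: demand=3,sold=3 ship[1->2]=1 ship[0->1]=2 prod=3 -> [10 12 3]
Step 6: demand=3,sold=3 ship[1->2]=1 ship[0->1]=2 prod=3 -> [11 13 1]
Step 7: demand=3,sold=1 ship[1->2]=1 ship[0->1]=2 prod=3 -> [12 14 1]
Step 8: demand=3,sold=1 ship[1->2]=1 ship[0->1]=2 prod=3 -> [13 15 1]
Step 9: demand=3,sold=1 ship[1->2]=1 ship[0->1]=2 prod=3 -> [14 16 1]
Step 10: demand=3,sold=1 ship[1->2]=1 ship[0->1]=2 prod=3 -> [15 17 1]
Step 11: demand=3,sold=1 ship[1->2]=1 ship[0->1]=2 prod=3 -> [16 18 1]
Step 12: demand=3,sold=1 ship[1->2]=1 ship[0->1]=2 prod=3 -> [17 19 1]
First stockout at step 7

7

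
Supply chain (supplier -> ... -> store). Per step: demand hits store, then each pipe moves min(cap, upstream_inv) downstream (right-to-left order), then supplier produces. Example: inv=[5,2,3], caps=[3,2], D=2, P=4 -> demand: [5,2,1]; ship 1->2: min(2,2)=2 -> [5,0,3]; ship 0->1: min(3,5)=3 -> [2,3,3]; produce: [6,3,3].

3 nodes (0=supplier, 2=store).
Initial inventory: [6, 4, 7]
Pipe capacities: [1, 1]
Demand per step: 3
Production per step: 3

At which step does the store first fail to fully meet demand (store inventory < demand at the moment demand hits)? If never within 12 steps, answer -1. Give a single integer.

Step 1: demand=3,sold=3 ship[1->2]=1 ship[0->1]=1 prod=3 -> [8 4 5]
Step 2: demand=3,sold=3 ship[1->2]=1 ship[0->1]=1 prod=3 -> [10 4 3]
Step 3: demand=3,sold=3 ship[1->2]=1 ship[0->1]=1 prod=3 -> [12 4 1]
Step 4: demand=3,sold=1 ship[1->2]=1 ship[0->1]=1 prod=3 -> [14 4 1]
Step 5: demand=3,sold=1 ship[1->2]=1 ship[0->1]=1 prod=3 -> [16 4 1]
Step 6: demand=3,sold=1 ship[1->2]=1 ship[0->1]=1 prod=3 -> [18 4 1]
Step 7: demand=3,sold=1 ship[1->2]=1 ship[0->1]=1 prod=3 -> [20 4 1]
Step 8: demand=3,sold=1 ship[1->2]=1 ship[0->1]=1 prod=3 -> [22 4 1]
Step 9: demand=3,sold=1 ship[1->2]=1 ship[0->1]=1 prod=3 -> [24 4 1]
Step 10: demand=3,sold=1 ship[1->2]=1 ship[0->1]=1 prod=3 -> [26 4 1]
Step 11: demand=3,sold=1 ship[1->2]=1 ship[0->1]=1 prod=3 -> [28 4 1]
Step 12: demand=3,sold=1 ship[1->2]=1 ship[0->1]=1 prod=3 -> [30 4 1]
First stockout at step 4

4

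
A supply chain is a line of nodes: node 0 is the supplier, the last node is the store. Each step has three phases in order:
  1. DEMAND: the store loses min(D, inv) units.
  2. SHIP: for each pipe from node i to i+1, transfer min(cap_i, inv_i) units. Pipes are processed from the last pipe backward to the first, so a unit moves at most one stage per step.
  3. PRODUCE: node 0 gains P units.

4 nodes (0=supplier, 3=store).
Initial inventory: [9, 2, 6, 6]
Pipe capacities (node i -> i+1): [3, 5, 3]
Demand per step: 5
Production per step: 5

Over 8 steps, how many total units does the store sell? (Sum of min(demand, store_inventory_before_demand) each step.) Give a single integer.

Step 1: sold=5 (running total=5) -> [11 3 5 4]
Step 2: sold=4 (running total=9) -> [13 3 5 3]
Step 3: sold=3 (running total=12) -> [15 3 5 3]
Step 4: sold=3 (running total=15) -> [17 3 5 3]
Step 5: sold=3 (running total=18) -> [19 3 5 3]
Step 6: sold=3 (running total=21) -> [21 3 5 3]
Step 7: sold=3 (running total=24) -> [23 3 5 3]
Step 8: sold=3 (running total=27) -> [25 3 5 3]

Answer: 27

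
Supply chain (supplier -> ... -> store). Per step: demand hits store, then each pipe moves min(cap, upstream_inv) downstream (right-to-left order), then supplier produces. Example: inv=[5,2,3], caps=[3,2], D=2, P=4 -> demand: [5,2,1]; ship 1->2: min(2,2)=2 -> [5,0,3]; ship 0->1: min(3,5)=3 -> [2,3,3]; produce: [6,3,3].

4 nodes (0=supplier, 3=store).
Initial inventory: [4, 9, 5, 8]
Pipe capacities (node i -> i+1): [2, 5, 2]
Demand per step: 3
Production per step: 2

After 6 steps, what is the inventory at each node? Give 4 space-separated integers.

Step 1: demand=3,sold=3 ship[2->3]=2 ship[1->2]=5 ship[0->1]=2 prod=2 -> inv=[4 6 8 7]
Step 2: demand=3,sold=3 ship[2->3]=2 ship[1->2]=5 ship[0->1]=2 prod=2 -> inv=[4 3 11 6]
Step 3: demand=3,sold=3 ship[2->3]=2 ship[1->2]=3 ship[0->1]=2 prod=2 -> inv=[4 2 12 5]
Step 4: demand=3,sold=3 ship[2->3]=2 ship[1->2]=2 ship[0->1]=2 prod=2 -> inv=[4 2 12 4]
Step 5: demand=3,sold=3 ship[2->3]=2 ship[1->2]=2 ship[0->1]=2 prod=2 -> inv=[4 2 12 3]
Step 6: demand=3,sold=3 ship[2->3]=2 ship[1->2]=2 ship[0->1]=2 prod=2 -> inv=[4 2 12 2]

4 2 12 2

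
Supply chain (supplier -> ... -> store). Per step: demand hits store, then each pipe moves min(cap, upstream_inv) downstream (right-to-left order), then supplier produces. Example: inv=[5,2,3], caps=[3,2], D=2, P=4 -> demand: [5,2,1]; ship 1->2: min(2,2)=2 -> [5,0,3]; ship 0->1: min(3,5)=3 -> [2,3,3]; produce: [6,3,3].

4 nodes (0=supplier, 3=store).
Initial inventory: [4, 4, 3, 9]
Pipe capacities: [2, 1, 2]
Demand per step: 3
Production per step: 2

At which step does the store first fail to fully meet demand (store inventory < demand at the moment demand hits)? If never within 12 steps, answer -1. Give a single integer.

Step 1: demand=3,sold=3 ship[2->3]=2 ship[1->2]=1 ship[0->1]=2 prod=2 -> [4 5 2 8]
Step 2: demand=3,sold=3 ship[2->3]=2 ship[1->2]=1 ship[0->1]=2 prod=2 -> [4 6 1 7]
Step 3: demand=3,sold=3 ship[2->3]=1 ship[1->2]=1 ship[0->1]=2 prod=2 -> [4 7 1 5]
Step 4: demand=3,sold=3 ship[2->3]=1 ship[1->2]=1 ship[0->1]=2 prod=2 -> [4 8 1 3]
Step 5: demand=3,sold=3 ship[2->3]=1 ship[1->2]=1 ship[0->1]=2 prod=2 -> [4 9 1 1]
Step 6: demand=3,sold=1 ship[2->3]=1 ship[1->2]=1 ship[0->1]=2 prod=2 -> [4 10 1 1]
Step 7: demand=3,sold=1 ship[2->3]=1 ship[1->2]=1 ship[0->1]=2 prod=2 -> [4 11 1 1]
Step 8: demand=3,sold=1 ship[2->3]=1 ship[1->2]=1 ship[0->1]=2 prod=2 -> [4 12 1 1]
Step 9: demand=3,sold=1 ship[2->3]=1 ship[1->2]=1 ship[0->1]=2 prod=2 -> [4 13 1 1]
Step 10: demand=3,sold=1 ship[2->3]=1 ship[1->2]=1 ship[0->1]=2 prod=2 -> [4 14 1 1]
Step 11: demand=3,sold=1 ship[2->3]=1 ship[1->2]=1 ship[0->1]=2 prod=2 -> [4 15 1 1]
Step 12: demand=3,sold=1 ship[2->3]=1 ship[1->2]=1 ship[0->1]=2 prod=2 -> [4 16 1 1]
First stockout at step 6

6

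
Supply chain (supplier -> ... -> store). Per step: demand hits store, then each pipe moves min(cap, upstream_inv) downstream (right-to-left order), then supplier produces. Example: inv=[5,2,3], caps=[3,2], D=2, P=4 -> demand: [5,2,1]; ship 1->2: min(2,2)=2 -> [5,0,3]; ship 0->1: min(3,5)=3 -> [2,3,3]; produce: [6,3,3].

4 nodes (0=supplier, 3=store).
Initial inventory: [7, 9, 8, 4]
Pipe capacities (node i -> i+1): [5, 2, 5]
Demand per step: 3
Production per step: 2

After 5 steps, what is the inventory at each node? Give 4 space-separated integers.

Step 1: demand=3,sold=3 ship[2->3]=5 ship[1->2]=2 ship[0->1]=5 prod=2 -> inv=[4 12 5 6]
Step 2: demand=3,sold=3 ship[2->3]=5 ship[1->2]=2 ship[0->1]=4 prod=2 -> inv=[2 14 2 8]
Step 3: demand=3,sold=3 ship[2->3]=2 ship[1->2]=2 ship[0->1]=2 prod=2 -> inv=[2 14 2 7]
Step 4: demand=3,sold=3 ship[2->3]=2 ship[1->2]=2 ship[0->1]=2 prod=2 -> inv=[2 14 2 6]
Step 5: demand=3,sold=3 ship[2->3]=2 ship[1->2]=2 ship[0->1]=2 prod=2 -> inv=[2 14 2 5]

2 14 2 5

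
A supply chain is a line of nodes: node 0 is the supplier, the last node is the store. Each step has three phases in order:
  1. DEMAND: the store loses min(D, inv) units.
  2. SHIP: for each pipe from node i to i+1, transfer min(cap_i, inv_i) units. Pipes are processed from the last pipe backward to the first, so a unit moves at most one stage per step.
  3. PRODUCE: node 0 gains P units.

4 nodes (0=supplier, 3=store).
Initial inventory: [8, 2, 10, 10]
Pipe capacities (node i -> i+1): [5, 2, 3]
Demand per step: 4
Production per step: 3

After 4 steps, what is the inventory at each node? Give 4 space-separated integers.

Step 1: demand=4,sold=4 ship[2->3]=3 ship[1->2]=2 ship[0->1]=5 prod=3 -> inv=[6 5 9 9]
Step 2: demand=4,sold=4 ship[2->3]=3 ship[1->2]=2 ship[0->1]=5 prod=3 -> inv=[4 8 8 8]
Step 3: demand=4,sold=4 ship[2->3]=3 ship[1->2]=2 ship[0->1]=4 prod=3 -> inv=[3 10 7 7]
Step 4: demand=4,sold=4 ship[2->3]=3 ship[1->2]=2 ship[0->1]=3 prod=3 -> inv=[3 11 6 6]

3 11 6 6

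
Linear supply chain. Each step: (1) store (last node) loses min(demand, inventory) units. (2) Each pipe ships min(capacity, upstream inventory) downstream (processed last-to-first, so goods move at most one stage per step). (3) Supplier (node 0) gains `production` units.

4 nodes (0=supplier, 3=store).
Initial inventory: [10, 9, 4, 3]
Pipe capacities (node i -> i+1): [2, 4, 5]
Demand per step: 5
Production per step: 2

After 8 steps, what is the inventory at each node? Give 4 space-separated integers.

Step 1: demand=5,sold=3 ship[2->3]=4 ship[1->2]=4 ship[0->1]=2 prod=2 -> inv=[10 7 4 4]
Step 2: demand=5,sold=4 ship[2->3]=4 ship[1->2]=4 ship[0->1]=2 prod=2 -> inv=[10 5 4 4]
Step 3: demand=5,sold=4 ship[2->3]=4 ship[1->2]=4 ship[0->1]=2 prod=2 -> inv=[10 3 4 4]
Step 4: demand=5,sold=4 ship[2->3]=4 ship[1->2]=3 ship[0->1]=2 prod=2 -> inv=[10 2 3 4]
Step 5: demand=5,sold=4 ship[2->3]=3 ship[1->2]=2 ship[0->1]=2 prod=2 -> inv=[10 2 2 3]
Step 6: demand=5,sold=3 ship[2->3]=2 ship[1->2]=2 ship[0->1]=2 prod=2 -> inv=[10 2 2 2]
Step 7: demand=5,sold=2 ship[2->3]=2 ship[1->2]=2 ship[0->1]=2 prod=2 -> inv=[10 2 2 2]
Step 8: demand=5,sold=2 ship[2->3]=2 ship[1->2]=2 ship[0->1]=2 prod=2 -> inv=[10 2 2 2]

10 2 2 2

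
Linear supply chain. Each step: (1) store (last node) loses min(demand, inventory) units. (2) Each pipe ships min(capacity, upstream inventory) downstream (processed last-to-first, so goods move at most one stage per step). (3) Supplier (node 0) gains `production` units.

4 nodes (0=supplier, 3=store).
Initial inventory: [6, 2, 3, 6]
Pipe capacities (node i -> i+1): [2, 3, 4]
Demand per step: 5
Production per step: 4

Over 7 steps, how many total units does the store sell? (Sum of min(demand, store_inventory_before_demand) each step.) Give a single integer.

Step 1: sold=5 (running total=5) -> [8 2 2 4]
Step 2: sold=4 (running total=9) -> [10 2 2 2]
Step 3: sold=2 (running total=11) -> [12 2 2 2]
Step 4: sold=2 (running total=13) -> [14 2 2 2]
Step 5: sold=2 (running total=15) -> [16 2 2 2]
Step 6: sold=2 (running total=17) -> [18 2 2 2]
Step 7: sold=2 (running total=19) -> [20 2 2 2]

Answer: 19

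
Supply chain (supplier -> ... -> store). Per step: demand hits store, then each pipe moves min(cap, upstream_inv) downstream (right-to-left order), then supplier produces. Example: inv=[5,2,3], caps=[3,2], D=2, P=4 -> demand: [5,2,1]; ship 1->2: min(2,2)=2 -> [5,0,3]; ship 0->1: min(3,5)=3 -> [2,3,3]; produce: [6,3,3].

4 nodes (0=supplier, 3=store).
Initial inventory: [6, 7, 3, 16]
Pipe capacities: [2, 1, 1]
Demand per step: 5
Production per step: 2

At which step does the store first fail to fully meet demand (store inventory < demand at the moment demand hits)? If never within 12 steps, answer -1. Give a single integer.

Step 1: demand=5,sold=5 ship[2->3]=1 ship[1->2]=1 ship[0->1]=2 prod=2 -> [6 8 3 12]
Step 2: demand=5,sold=5 ship[2->3]=1 ship[1->2]=1 ship[0->1]=2 prod=2 -> [6 9 3 8]
Step 3: demand=5,sold=5 ship[2->3]=1 ship[1->2]=1 ship[0->1]=2 prod=2 -> [6 10 3 4]
Step 4: demand=5,sold=4 ship[2->3]=1 ship[1->2]=1 ship[0->1]=2 prod=2 -> [6 11 3 1]
Step 5: demand=5,sold=1 ship[2->3]=1 ship[1->2]=1 ship[0->1]=2 prod=2 -> [6 12 3 1]
Step 6: demand=5,sold=1 ship[2->3]=1 ship[1->2]=1 ship[0->1]=2 prod=2 -> [6 13 3 1]
Step 7: demand=5,sold=1 ship[2->3]=1 ship[1->2]=1 ship[0->1]=2 prod=2 -> [6 14 3 1]
Step 8: demand=5,sold=1 ship[2->3]=1 ship[1->2]=1 ship[0->1]=2 prod=2 -> [6 15 3 1]
Step 9: demand=5,sold=1 ship[2->3]=1 ship[1->2]=1 ship[0->1]=2 prod=2 -> [6 16 3 1]
Step 10: demand=5,sold=1 ship[2->3]=1 ship[1->2]=1 ship[0->1]=2 prod=2 -> [6 17 3 1]
Step 11: demand=5,sold=1 ship[2->3]=1 ship[1->2]=1 ship[0->1]=2 prod=2 -> [6 18 3 1]
Step 12: demand=5,sold=1 ship[2->3]=1 ship[1->2]=1 ship[0->1]=2 prod=2 -> [6 19 3 1]
First stockout at step 4

4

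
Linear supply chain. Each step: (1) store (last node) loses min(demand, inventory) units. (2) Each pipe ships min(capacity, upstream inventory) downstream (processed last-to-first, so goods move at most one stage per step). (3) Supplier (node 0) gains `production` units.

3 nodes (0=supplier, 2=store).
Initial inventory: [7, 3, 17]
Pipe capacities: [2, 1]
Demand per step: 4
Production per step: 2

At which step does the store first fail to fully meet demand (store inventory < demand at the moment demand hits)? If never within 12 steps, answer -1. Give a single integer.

Step 1: demand=4,sold=4 ship[1->2]=1 ship[0->1]=2 prod=2 -> [7 4 14]
Step 2: demand=4,sold=4 ship[1->2]=1 ship[0->1]=2 prod=2 -> [7 5 11]
Step 3: demand=4,sold=4 ship[1->2]=1 ship[0->1]=2 prod=2 -> [7 6 8]
Step 4: demand=4,sold=4 ship[1->2]=1 ship[0->1]=2 prod=2 -> [7 7 5]
Step 5: demand=4,sold=4 ship[1->2]=1 ship[0->1]=2 prod=2 -> [7 8 2]
Step 6: demand=4,sold=2 ship[1->2]=1 ship[0->1]=2 prod=2 -> [7 9 1]
Step 7: demand=4,sold=1 ship[1->2]=1 ship[0->1]=2 prod=2 -> [7 10 1]
Step 8: demand=4,sold=1 ship[1->2]=1 ship[0->1]=2 prod=2 -> [7 11 1]
Step 9: demand=4,sold=1 ship[1->2]=1 ship[0->1]=2 prod=2 -> [7 12 1]
Step 10: demand=4,sold=1 ship[1->2]=1 ship[0->1]=2 prod=2 -> [7 13 1]
Step 11: demand=4,sold=1 ship[1->2]=1 ship[0->1]=2 prod=2 -> [7 14 1]
Step 12: demand=4,sold=1 ship[1->2]=1 ship[0->1]=2 prod=2 -> [7 15 1]
First stockout at step 6

6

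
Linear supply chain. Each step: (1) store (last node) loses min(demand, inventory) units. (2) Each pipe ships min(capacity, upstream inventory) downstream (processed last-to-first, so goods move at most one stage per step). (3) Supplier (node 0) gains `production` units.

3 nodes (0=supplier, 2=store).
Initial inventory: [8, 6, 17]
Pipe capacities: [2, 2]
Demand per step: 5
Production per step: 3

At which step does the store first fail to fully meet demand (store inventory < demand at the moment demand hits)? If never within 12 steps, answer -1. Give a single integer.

Step 1: demand=5,sold=5 ship[1->2]=2 ship[0->1]=2 prod=3 -> [9 6 14]
Step 2: demand=5,sold=5 ship[1->2]=2 ship[0->1]=2 prod=3 -> [10 6 11]
Step 3: demand=5,sold=5 ship[1->2]=2 ship[0->1]=2 prod=3 -> [11 6 8]
Step 4: demand=5,sold=5 ship[1->2]=2 ship[0->1]=2 prod=3 -> [12 6 5]
Step 5: demand=5,sold=5 ship[1->2]=2 ship[0->1]=2 prod=3 -> [13 6 2]
Step 6: demand=5,sold=2 ship[1->2]=2 ship[0->1]=2 prod=3 -> [14 6 2]
Step 7: demand=5,sold=2 ship[1->2]=2 ship[0->1]=2 prod=3 -> [15 6 2]
Step 8: demand=5,sold=2 ship[1->2]=2 ship[0->1]=2 prod=3 -> [16 6 2]
Step 9: demand=5,sold=2 ship[1->2]=2 ship[0->1]=2 prod=3 -> [17 6 2]
Step 10: demand=5,sold=2 ship[1->2]=2 ship[0->1]=2 prod=3 -> [18 6 2]
Step 11: demand=5,sold=2 ship[1->2]=2 ship[0->1]=2 prod=3 -> [19 6 2]
Step 12: demand=5,sold=2 ship[1->2]=2 ship[0->1]=2 prod=3 -> [20 6 2]
First stockout at step 6

6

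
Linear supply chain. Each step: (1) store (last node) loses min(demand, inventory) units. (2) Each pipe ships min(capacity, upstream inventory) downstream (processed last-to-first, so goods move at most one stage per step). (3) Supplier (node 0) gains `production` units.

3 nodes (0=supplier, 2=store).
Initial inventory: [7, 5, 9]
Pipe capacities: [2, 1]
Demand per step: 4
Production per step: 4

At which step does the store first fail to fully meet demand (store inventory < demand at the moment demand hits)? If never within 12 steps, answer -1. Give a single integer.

Step 1: demand=4,sold=4 ship[1->2]=1 ship[0->1]=2 prod=4 -> [9 6 6]
Step 2: demand=4,sold=4 ship[1->2]=1 ship[0->1]=2 prod=4 -> [11 7 3]
Step 3: demand=4,sold=3 ship[1->2]=1 ship[0->1]=2 prod=4 -> [13 8 1]
Step 4: demand=4,sold=1 ship[1->2]=1 ship[0->1]=2 prod=4 -> [15 9 1]
Step 5: demand=4,sold=1 ship[1->2]=1 ship[0->1]=2 prod=4 -> [17 10 1]
Step 6: demand=4,sold=1 ship[1->2]=1 ship[0->1]=2 prod=4 -> [19 11 1]
Step 7: demand=4,sold=1 ship[1->2]=1 ship[0->1]=2 prod=4 -> [21 12 1]
Step 8: demand=4,sold=1 ship[1->2]=1 ship[0->1]=2 prod=4 -> [23 13 1]
Step 9: demand=4,sold=1 ship[1->2]=1 ship[0->1]=2 prod=4 -> [25 14 1]
Step 10: demand=4,sold=1 ship[1->2]=1 ship[0->1]=2 prod=4 -> [27 15 1]
Step 11: demand=4,sold=1 ship[1->2]=1 ship[0->1]=2 prod=4 -> [29 16 1]
Step 12: demand=4,sold=1 ship[1->2]=1 ship[0->1]=2 prod=4 -> [31 17 1]
First stockout at step 3

3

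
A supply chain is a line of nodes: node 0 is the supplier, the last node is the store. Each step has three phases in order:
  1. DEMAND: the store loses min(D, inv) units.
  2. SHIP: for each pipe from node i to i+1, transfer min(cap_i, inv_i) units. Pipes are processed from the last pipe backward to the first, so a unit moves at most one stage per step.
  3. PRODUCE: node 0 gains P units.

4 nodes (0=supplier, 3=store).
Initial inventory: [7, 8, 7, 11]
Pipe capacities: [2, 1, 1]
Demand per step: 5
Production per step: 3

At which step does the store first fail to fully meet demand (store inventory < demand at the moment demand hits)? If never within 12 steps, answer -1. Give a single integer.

Step 1: demand=5,sold=5 ship[2->3]=1 ship[1->2]=1 ship[0->1]=2 prod=3 -> [8 9 7 7]
Step 2: demand=5,sold=5 ship[2->3]=1 ship[1->2]=1 ship[0->1]=2 prod=3 -> [9 10 7 3]
Step 3: demand=5,sold=3 ship[2->3]=1 ship[1->2]=1 ship[0->1]=2 prod=3 -> [10 11 7 1]
Step 4: demand=5,sold=1 ship[2->3]=1 ship[1->2]=1 ship[0->1]=2 prod=3 -> [11 12 7 1]
Step 5: demand=5,sold=1 ship[2->3]=1 ship[1->2]=1 ship[0->1]=2 prod=3 -> [12 13 7 1]
Step 6: demand=5,sold=1 ship[2->3]=1 ship[1->2]=1 ship[0->1]=2 prod=3 -> [13 14 7 1]
Step 7: demand=5,sold=1 ship[2->3]=1 ship[1->2]=1 ship[0->1]=2 prod=3 -> [14 15 7 1]
Step 8: demand=5,sold=1 ship[2->3]=1 ship[1->2]=1 ship[0->1]=2 prod=3 -> [15 16 7 1]
Step 9: demand=5,sold=1 ship[2->3]=1 ship[1->2]=1 ship[0->1]=2 prod=3 -> [16 17 7 1]
Step 10: demand=5,sold=1 ship[2->3]=1 ship[1->2]=1 ship[0->1]=2 prod=3 -> [17 18 7 1]
Step 11: demand=5,sold=1 ship[2->3]=1 ship[1->2]=1 ship[0->1]=2 prod=3 -> [18 19 7 1]
Step 12: demand=5,sold=1 ship[2->3]=1 ship[1->2]=1 ship[0->1]=2 prod=3 -> [19 20 7 1]
First stockout at step 3

3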